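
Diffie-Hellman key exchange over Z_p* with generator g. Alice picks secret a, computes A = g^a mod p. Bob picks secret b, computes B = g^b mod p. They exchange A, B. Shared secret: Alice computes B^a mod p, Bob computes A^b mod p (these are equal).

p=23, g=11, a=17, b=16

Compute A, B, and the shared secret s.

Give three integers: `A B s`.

A = 11^17 mod 23  (bits of 17 = 10001)
  bit 0 = 1: r = r^2 * 11 mod 23 = 1^2 * 11 = 1*11 = 11
  bit 1 = 0: r = r^2 mod 23 = 11^2 = 6
  bit 2 = 0: r = r^2 mod 23 = 6^2 = 13
  bit 3 = 0: r = r^2 mod 23 = 13^2 = 8
  bit 4 = 1: r = r^2 * 11 mod 23 = 8^2 * 11 = 18*11 = 14
  -> A = 14
B = 11^16 mod 23  (bits of 16 = 10000)
  bit 0 = 1: r = r^2 * 11 mod 23 = 1^2 * 11 = 1*11 = 11
  bit 1 = 0: r = r^2 mod 23 = 11^2 = 6
  bit 2 = 0: r = r^2 mod 23 = 6^2 = 13
  bit 3 = 0: r = r^2 mod 23 = 13^2 = 8
  bit 4 = 0: r = r^2 mod 23 = 8^2 = 18
  -> B = 18
s = B^a = 18^17 mod 23  (bits of 17 = 10001)
  bit 0 = 1: r = r^2 * 18 mod 23 = 1^2 * 18 = 1*18 = 18
  bit 1 = 0: r = r^2 mod 23 = 18^2 = 2
  bit 2 = 0: r = r^2 mod 23 = 2^2 = 4
  bit 3 = 0: r = r^2 mod 23 = 4^2 = 16
  bit 4 = 1: r = r^2 * 18 mod 23 = 16^2 * 18 = 3*18 = 8
  -> s = B^a = 8

Answer: 14 18 8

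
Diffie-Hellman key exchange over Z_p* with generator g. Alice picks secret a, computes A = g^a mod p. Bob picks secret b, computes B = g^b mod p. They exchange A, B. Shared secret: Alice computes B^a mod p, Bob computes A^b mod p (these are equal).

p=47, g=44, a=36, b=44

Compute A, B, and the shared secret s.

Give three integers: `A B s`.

A = 44^36 mod 47  (bits of 36 = 100100)
  bit 0 = 1: r = r^2 * 44 mod 47 = 1^2 * 44 = 1*44 = 44
  bit 1 = 0: r = r^2 mod 47 = 44^2 = 9
  bit 2 = 0: r = r^2 mod 47 = 9^2 = 34
  bit 3 = 1: r = r^2 * 44 mod 47 = 34^2 * 44 = 28*44 = 10
  bit 4 = 0: r = r^2 mod 47 = 10^2 = 6
  bit 5 = 0: r = r^2 mod 47 = 6^2 = 36
  -> A = 36
B = 44^44 mod 47  (bits of 44 = 101100)
  bit 0 = 1: r = r^2 * 44 mod 47 = 1^2 * 44 = 1*44 = 44
  bit 1 = 0: r = r^2 mod 47 = 44^2 = 9
  bit 2 = 1: r = r^2 * 44 mod 47 = 9^2 * 44 = 34*44 = 39
  bit 3 = 1: r = r^2 * 44 mod 47 = 39^2 * 44 = 17*44 = 43
  bit 4 = 0: r = r^2 mod 47 = 43^2 = 16
  bit 5 = 0: r = r^2 mod 47 = 16^2 = 21
  -> B = 21
s = B^a = 21^36 mod 47  (bits of 36 = 100100)
  bit 0 = 1: r = r^2 * 21 mod 47 = 1^2 * 21 = 1*21 = 21
  bit 1 = 0: r = r^2 mod 47 = 21^2 = 18
  bit 2 = 0: r = r^2 mod 47 = 18^2 = 42
  bit 3 = 1: r = r^2 * 21 mod 47 = 42^2 * 21 = 25*21 = 8
  bit 4 = 0: r = r^2 mod 47 = 8^2 = 17
  bit 5 = 0: r = r^2 mod 47 = 17^2 = 7
  -> s = B^a = 7

Answer: 36 21 7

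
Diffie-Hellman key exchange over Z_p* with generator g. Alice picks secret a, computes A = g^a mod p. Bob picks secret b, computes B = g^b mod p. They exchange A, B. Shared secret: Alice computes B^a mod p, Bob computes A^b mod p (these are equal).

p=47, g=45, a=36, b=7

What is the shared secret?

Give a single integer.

Answer: 24

Derivation:
A = 45^36 mod 47  (bits of 36 = 100100)
  bit 0 = 1: r = r^2 * 45 mod 47 = 1^2 * 45 = 1*45 = 45
  bit 1 = 0: r = r^2 mod 47 = 45^2 = 4
  bit 2 = 0: r = r^2 mod 47 = 4^2 = 16
  bit 3 = 1: r = r^2 * 45 mod 47 = 16^2 * 45 = 21*45 = 5
  bit 4 = 0: r = r^2 mod 47 = 5^2 = 25
  bit 5 = 0: r = r^2 mod 47 = 25^2 = 14
  -> A = 14
B = 45^7 mod 47  (bits of 7 = 111)
  bit 0 = 1: r = r^2 * 45 mod 47 = 1^2 * 45 = 1*45 = 45
  bit 1 = 1: r = r^2 * 45 mod 47 = 45^2 * 45 = 4*45 = 39
  bit 2 = 1: r = r^2 * 45 mod 47 = 39^2 * 45 = 17*45 = 13
  -> B = 13
s = B^a = 13^36 mod 47  (bits of 36 = 100100)
  bit 0 = 1: r = r^2 * 13 mod 47 = 1^2 * 13 = 1*13 = 13
  bit 1 = 0: r = r^2 mod 47 = 13^2 = 28
  bit 2 = 0: r = r^2 mod 47 = 28^2 = 32
  bit 3 = 1: r = r^2 * 13 mod 47 = 32^2 * 13 = 37*13 = 11
  bit 4 = 0: r = r^2 mod 47 = 11^2 = 27
  bit 5 = 0: r = r^2 mod 47 = 27^2 = 24
  -> s = B^a = 24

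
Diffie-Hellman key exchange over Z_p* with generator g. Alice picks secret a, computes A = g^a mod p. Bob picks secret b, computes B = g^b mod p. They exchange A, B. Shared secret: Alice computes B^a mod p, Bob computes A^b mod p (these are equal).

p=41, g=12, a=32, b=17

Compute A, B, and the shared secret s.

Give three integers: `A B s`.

A = 12^32 mod 41  (bits of 32 = 100000)
  bit 0 = 1: r = r^2 * 12 mod 41 = 1^2 * 12 = 1*12 = 12
  bit 1 = 0: r = r^2 mod 41 = 12^2 = 21
  bit 2 = 0: r = r^2 mod 41 = 21^2 = 31
  bit 3 = 0: r = r^2 mod 41 = 31^2 = 18
  bit 4 = 0: r = r^2 mod 41 = 18^2 = 37
  bit 5 = 0: r = r^2 mod 41 = 37^2 = 16
  -> A = 16
B = 12^17 mod 41  (bits of 17 = 10001)
  bit 0 = 1: r = r^2 * 12 mod 41 = 1^2 * 12 = 1*12 = 12
  bit 1 = 0: r = r^2 mod 41 = 12^2 = 21
  bit 2 = 0: r = r^2 mod 41 = 21^2 = 31
  bit 3 = 0: r = r^2 mod 41 = 31^2 = 18
  bit 4 = 1: r = r^2 * 12 mod 41 = 18^2 * 12 = 37*12 = 34
  -> B = 34
s = B^a = 34^32 mod 41  (bits of 32 = 100000)
  bit 0 = 1: r = r^2 * 34 mod 41 = 1^2 * 34 = 1*34 = 34
  bit 1 = 0: r = r^2 mod 41 = 34^2 = 8
  bit 2 = 0: r = r^2 mod 41 = 8^2 = 23
  bit 3 = 0: r = r^2 mod 41 = 23^2 = 37
  bit 4 = 0: r = r^2 mod 41 = 37^2 = 16
  bit 5 = 0: r = r^2 mod 41 = 16^2 = 10
  -> s = B^a = 10

Answer: 16 34 10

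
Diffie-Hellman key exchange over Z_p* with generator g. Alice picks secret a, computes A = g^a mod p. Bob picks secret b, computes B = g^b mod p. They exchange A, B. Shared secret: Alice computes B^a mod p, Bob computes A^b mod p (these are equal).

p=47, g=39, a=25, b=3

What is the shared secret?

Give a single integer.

Answer: 22

Derivation:
A = 39^25 mod 47  (bits of 25 = 11001)
  bit 0 = 1: r = r^2 * 39 mod 47 = 1^2 * 39 = 1*39 = 39
  bit 1 = 1: r = r^2 * 39 mod 47 = 39^2 * 39 = 17*39 = 5
  bit 2 = 0: r = r^2 mod 47 = 5^2 = 25
  bit 3 = 0: r = r^2 mod 47 = 25^2 = 14
  bit 4 = 1: r = r^2 * 39 mod 47 = 14^2 * 39 = 8*39 = 30
  -> A = 30
B = 39^3 mod 47  (bits of 3 = 11)
  bit 0 = 1: r = r^2 * 39 mod 47 = 1^2 * 39 = 1*39 = 39
  bit 1 = 1: r = r^2 * 39 mod 47 = 39^2 * 39 = 17*39 = 5
  -> B = 5
s = B^a = 5^25 mod 47  (bits of 25 = 11001)
  bit 0 = 1: r = r^2 * 5 mod 47 = 1^2 * 5 = 1*5 = 5
  bit 1 = 1: r = r^2 * 5 mod 47 = 5^2 * 5 = 25*5 = 31
  bit 2 = 0: r = r^2 mod 47 = 31^2 = 21
  bit 3 = 0: r = r^2 mod 47 = 21^2 = 18
  bit 4 = 1: r = r^2 * 5 mod 47 = 18^2 * 5 = 42*5 = 22
  -> s = B^a = 22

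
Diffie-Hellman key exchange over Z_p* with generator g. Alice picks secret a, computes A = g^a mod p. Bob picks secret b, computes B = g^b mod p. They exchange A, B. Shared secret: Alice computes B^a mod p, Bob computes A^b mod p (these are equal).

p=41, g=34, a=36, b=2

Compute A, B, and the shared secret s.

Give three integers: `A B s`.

A = 34^36 mod 41  (bits of 36 = 100100)
  bit 0 = 1: r = r^2 * 34 mod 41 = 1^2 * 34 = 1*34 = 34
  bit 1 = 0: r = r^2 mod 41 = 34^2 = 8
  bit 2 = 0: r = r^2 mod 41 = 8^2 = 23
  bit 3 = 1: r = r^2 * 34 mod 41 = 23^2 * 34 = 37*34 = 28
  bit 4 = 0: r = r^2 mod 41 = 28^2 = 5
  bit 5 = 0: r = r^2 mod 41 = 5^2 = 25
  -> A = 25
B = 34^2 mod 41  (bits of 2 = 10)
  bit 0 = 1: r = r^2 * 34 mod 41 = 1^2 * 34 = 1*34 = 34
  bit 1 = 0: r = r^2 mod 41 = 34^2 = 8
  -> B = 8
s = B^a = 8^36 mod 41  (bits of 36 = 100100)
  bit 0 = 1: r = r^2 * 8 mod 41 = 1^2 * 8 = 1*8 = 8
  bit 1 = 0: r = r^2 mod 41 = 8^2 = 23
  bit 2 = 0: r = r^2 mod 41 = 23^2 = 37
  bit 3 = 1: r = r^2 * 8 mod 41 = 37^2 * 8 = 16*8 = 5
  bit 4 = 0: r = r^2 mod 41 = 5^2 = 25
  bit 5 = 0: r = r^2 mod 41 = 25^2 = 10
  -> s = B^a = 10

Answer: 25 8 10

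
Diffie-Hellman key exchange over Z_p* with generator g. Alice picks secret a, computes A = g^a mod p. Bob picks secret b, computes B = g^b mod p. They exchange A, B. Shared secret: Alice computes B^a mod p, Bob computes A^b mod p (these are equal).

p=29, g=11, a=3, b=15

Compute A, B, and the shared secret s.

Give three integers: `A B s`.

A = 11^3 mod 29  (bits of 3 = 11)
  bit 0 = 1: r = r^2 * 11 mod 29 = 1^2 * 11 = 1*11 = 11
  bit 1 = 1: r = r^2 * 11 mod 29 = 11^2 * 11 = 5*11 = 26
  -> A = 26
B = 11^15 mod 29  (bits of 15 = 1111)
  bit 0 = 1: r = r^2 * 11 mod 29 = 1^2 * 11 = 1*11 = 11
  bit 1 = 1: r = r^2 * 11 mod 29 = 11^2 * 11 = 5*11 = 26
  bit 2 = 1: r = r^2 * 11 mod 29 = 26^2 * 11 = 9*11 = 12
  bit 3 = 1: r = r^2 * 11 mod 29 = 12^2 * 11 = 28*11 = 18
  -> B = 18
s = B^a = 18^3 mod 29  (bits of 3 = 11)
  bit 0 = 1: r = r^2 * 18 mod 29 = 1^2 * 18 = 1*18 = 18
  bit 1 = 1: r = r^2 * 18 mod 29 = 18^2 * 18 = 5*18 = 3
  -> s = B^a = 3

Answer: 26 18 3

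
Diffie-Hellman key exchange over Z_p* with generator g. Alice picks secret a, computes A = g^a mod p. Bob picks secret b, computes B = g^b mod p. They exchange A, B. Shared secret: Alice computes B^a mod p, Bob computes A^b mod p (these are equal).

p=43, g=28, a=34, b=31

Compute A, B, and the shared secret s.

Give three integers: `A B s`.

Answer: 9 18 14

Derivation:
A = 28^34 mod 43  (bits of 34 = 100010)
  bit 0 = 1: r = r^2 * 28 mod 43 = 1^2 * 28 = 1*28 = 28
  bit 1 = 0: r = r^2 mod 43 = 28^2 = 10
  bit 2 = 0: r = r^2 mod 43 = 10^2 = 14
  bit 3 = 0: r = r^2 mod 43 = 14^2 = 24
  bit 4 = 1: r = r^2 * 28 mod 43 = 24^2 * 28 = 17*28 = 3
  bit 5 = 0: r = r^2 mod 43 = 3^2 = 9
  -> A = 9
B = 28^31 mod 43  (bits of 31 = 11111)
  bit 0 = 1: r = r^2 * 28 mod 43 = 1^2 * 28 = 1*28 = 28
  bit 1 = 1: r = r^2 * 28 mod 43 = 28^2 * 28 = 10*28 = 22
  bit 2 = 1: r = r^2 * 28 mod 43 = 22^2 * 28 = 11*28 = 7
  bit 3 = 1: r = r^2 * 28 mod 43 = 7^2 * 28 = 6*28 = 39
  bit 4 = 1: r = r^2 * 28 mod 43 = 39^2 * 28 = 16*28 = 18
  -> B = 18
s = B^a = 18^34 mod 43  (bits of 34 = 100010)
  bit 0 = 1: r = r^2 * 18 mod 43 = 1^2 * 18 = 1*18 = 18
  bit 1 = 0: r = r^2 mod 43 = 18^2 = 23
  bit 2 = 0: r = r^2 mod 43 = 23^2 = 13
  bit 3 = 0: r = r^2 mod 43 = 13^2 = 40
  bit 4 = 1: r = r^2 * 18 mod 43 = 40^2 * 18 = 9*18 = 33
  bit 5 = 0: r = r^2 mod 43 = 33^2 = 14
  -> s = B^a = 14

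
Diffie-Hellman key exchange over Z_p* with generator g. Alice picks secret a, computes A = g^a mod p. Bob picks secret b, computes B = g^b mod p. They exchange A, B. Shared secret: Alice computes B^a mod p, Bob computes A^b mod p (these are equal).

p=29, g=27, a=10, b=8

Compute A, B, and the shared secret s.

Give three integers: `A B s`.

Answer: 9 24 20

Derivation:
A = 27^10 mod 29  (bits of 10 = 1010)
  bit 0 = 1: r = r^2 * 27 mod 29 = 1^2 * 27 = 1*27 = 27
  bit 1 = 0: r = r^2 mod 29 = 27^2 = 4
  bit 2 = 1: r = r^2 * 27 mod 29 = 4^2 * 27 = 16*27 = 26
  bit 3 = 0: r = r^2 mod 29 = 26^2 = 9
  -> A = 9
B = 27^8 mod 29  (bits of 8 = 1000)
  bit 0 = 1: r = r^2 * 27 mod 29 = 1^2 * 27 = 1*27 = 27
  bit 1 = 0: r = r^2 mod 29 = 27^2 = 4
  bit 2 = 0: r = r^2 mod 29 = 4^2 = 16
  bit 3 = 0: r = r^2 mod 29 = 16^2 = 24
  -> B = 24
s = B^a = 24^10 mod 29  (bits of 10 = 1010)
  bit 0 = 1: r = r^2 * 24 mod 29 = 1^2 * 24 = 1*24 = 24
  bit 1 = 0: r = r^2 mod 29 = 24^2 = 25
  bit 2 = 1: r = r^2 * 24 mod 29 = 25^2 * 24 = 16*24 = 7
  bit 3 = 0: r = r^2 mod 29 = 7^2 = 20
  -> s = B^a = 20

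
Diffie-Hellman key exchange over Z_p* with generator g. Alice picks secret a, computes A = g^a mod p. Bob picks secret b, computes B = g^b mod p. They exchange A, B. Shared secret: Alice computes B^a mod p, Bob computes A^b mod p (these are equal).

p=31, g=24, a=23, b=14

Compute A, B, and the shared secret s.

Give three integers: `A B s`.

A = 24^23 mod 31  (bits of 23 = 10111)
  bit 0 = 1: r = r^2 * 24 mod 31 = 1^2 * 24 = 1*24 = 24
  bit 1 = 0: r = r^2 mod 31 = 24^2 = 18
  bit 2 = 1: r = r^2 * 24 mod 31 = 18^2 * 24 = 14*24 = 26
  bit 3 = 1: r = r^2 * 24 mod 31 = 26^2 * 24 = 25*24 = 11
  bit 4 = 1: r = r^2 * 24 mod 31 = 11^2 * 24 = 28*24 = 21
  -> A = 21
B = 24^14 mod 31  (bits of 14 = 1110)
  bit 0 = 1: r = r^2 * 24 mod 31 = 1^2 * 24 = 1*24 = 24
  bit 1 = 1: r = r^2 * 24 mod 31 = 24^2 * 24 = 18*24 = 29
  bit 2 = 1: r = r^2 * 24 mod 31 = 29^2 * 24 = 4*24 = 3
  bit 3 = 0: r = r^2 mod 31 = 3^2 = 9
  -> B = 9
s = B^a = 9^23 mod 31  (bits of 23 = 10111)
  bit 0 = 1: r = r^2 * 9 mod 31 = 1^2 * 9 = 1*9 = 9
  bit 1 = 0: r = r^2 mod 31 = 9^2 = 19
  bit 2 = 1: r = r^2 * 9 mod 31 = 19^2 * 9 = 20*9 = 25
  bit 3 = 1: r = r^2 * 9 mod 31 = 25^2 * 9 = 5*9 = 14
  bit 4 = 1: r = r^2 * 9 mod 31 = 14^2 * 9 = 10*9 = 28
  -> s = B^a = 28

Answer: 21 9 28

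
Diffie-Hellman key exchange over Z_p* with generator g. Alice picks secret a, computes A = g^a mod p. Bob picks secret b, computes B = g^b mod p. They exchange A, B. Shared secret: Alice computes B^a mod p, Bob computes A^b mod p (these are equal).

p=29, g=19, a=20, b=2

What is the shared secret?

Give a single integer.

Answer: 20

Derivation:
A = 19^20 mod 29  (bits of 20 = 10100)
  bit 0 = 1: r = r^2 * 19 mod 29 = 1^2 * 19 = 1*19 = 19
  bit 1 = 0: r = r^2 mod 29 = 19^2 = 13
  bit 2 = 1: r = r^2 * 19 mod 29 = 13^2 * 19 = 24*19 = 21
  bit 3 = 0: r = r^2 mod 29 = 21^2 = 6
  bit 4 = 0: r = r^2 mod 29 = 6^2 = 7
  -> A = 7
B = 19^2 mod 29  (bits of 2 = 10)
  bit 0 = 1: r = r^2 * 19 mod 29 = 1^2 * 19 = 1*19 = 19
  bit 1 = 0: r = r^2 mod 29 = 19^2 = 13
  -> B = 13
s = B^a = 13^20 mod 29  (bits of 20 = 10100)
  bit 0 = 1: r = r^2 * 13 mod 29 = 1^2 * 13 = 1*13 = 13
  bit 1 = 0: r = r^2 mod 29 = 13^2 = 24
  bit 2 = 1: r = r^2 * 13 mod 29 = 24^2 * 13 = 25*13 = 6
  bit 3 = 0: r = r^2 mod 29 = 6^2 = 7
  bit 4 = 0: r = r^2 mod 29 = 7^2 = 20
  -> s = B^a = 20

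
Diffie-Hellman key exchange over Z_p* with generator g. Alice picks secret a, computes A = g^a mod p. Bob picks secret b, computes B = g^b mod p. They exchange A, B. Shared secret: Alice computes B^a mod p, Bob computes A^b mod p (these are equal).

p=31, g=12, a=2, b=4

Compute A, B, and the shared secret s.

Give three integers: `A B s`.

A = 12^2 mod 31  (bits of 2 = 10)
  bit 0 = 1: r = r^2 * 12 mod 31 = 1^2 * 12 = 1*12 = 12
  bit 1 = 0: r = r^2 mod 31 = 12^2 = 20
  -> A = 20
B = 12^4 mod 31  (bits of 4 = 100)
  bit 0 = 1: r = r^2 * 12 mod 31 = 1^2 * 12 = 1*12 = 12
  bit 1 = 0: r = r^2 mod 31 = 12^2 = 20
  bit 2 = 0: r = r^2 mod 31 = 20^2 = 28
  -> B = 28
s = B^a = 28^2 mod 31  (bits of 2 = 10)
  bit 0 = 1: r = r^2 * 28 mod 31 = 1^2 * 28 = 1*28 = 28
  bit 1 = 0: r = r^2 mod 31 = 28^2 = 9
  -> s = B^a = 9

Answer: 20 28 9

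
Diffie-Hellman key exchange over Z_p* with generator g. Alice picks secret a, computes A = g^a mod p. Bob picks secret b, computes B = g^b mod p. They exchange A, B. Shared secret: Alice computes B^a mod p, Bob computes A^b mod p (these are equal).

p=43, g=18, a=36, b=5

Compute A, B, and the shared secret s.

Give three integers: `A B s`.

A = 18^36 mod 43  (bits of 36 = 100100)
  bit 0 = 1: r = r^2 * 18 mod 43 = 1^2 * 18 = 1*18 = 18
  bit 1 = 0: r = r^2 mod 43 = 18^2 = 23
  bit 2 = 0: r = r^2 mod 43 = 23^2 = 13
  bit 3 = 1: r = r^2 * 18 mod 43 = 13^2 * 18 = 40*18 = 32
  bit 4 = 0: r = r^2 mod 43 = 32^2 = 35
  bit 5 = 0: r = r^2 mod 43 = 35^2 = 21
  -> A = 21
B = 18^5 mod 43  (bits of 5 = 101)
  bit 0 = 1: r = r^2 * 18 mod 43 = 1^2 * 18 = 1*18 = 18
  bit 1 = 0: r = r^2 mod 43 = 18^2 = 23
  bit 2 = 1: r = r^2 * 18 mod 43 = 23^2 * 18 = 13*18 = 19
  -> B = 19
s = B^a = 19^36 mod 43  (bits of 36 = 100100)
  bit 0 = 1: r = r^2 * 19 mod 43 = 1^2 * 19 = 1*19 = 19
  bit 1 = 0: r = r^2 mod 43 = 19^2 = 17
  bit 2 = 0: r = r^2 mod 43 = 17^2 = 31
  bit 3 = 1: r = r^2 * 19 mod 43 = 31^2 * 19 = 15*19 = 27
  bit 4 = 0: r = r^2 mod 43 = 27^2 = 41
  bit 5 = 0: r = r^2 mod 43 = 41^2 = 4
  -> s = B^a = 4

Answer: 21 19 4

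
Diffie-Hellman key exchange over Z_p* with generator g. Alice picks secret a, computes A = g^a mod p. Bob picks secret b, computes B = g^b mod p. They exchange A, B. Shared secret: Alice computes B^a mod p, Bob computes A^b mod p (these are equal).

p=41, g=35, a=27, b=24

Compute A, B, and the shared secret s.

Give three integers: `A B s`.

A = 35^27 mod 41  (bits of 27 = 11011)
  bit 0 = 1: r = r^2 * 35 mod 41 = 1^2 * 35 = 1*35 = 35
  bit 1 = 1: r = r^2 * 35 mod 41 = 35^2 * 35 = 36*35 = 30
  bit 2 = 0: r = r^2 mod 41 = 30^2 = 39
  bit 3 = 1: r = r^2 * 35 mod 41 = 39^2 * 35 = 4*35 = 17
  bit 4 = 1: r = r^2 * 35 mod 41 = 17^2 * 35 = 2*35 = 29
  -> A = 29
B = 35^24 mod 41  (bits of 24 = 11000)
  bit 0 = 1: r = r^2 * 35 mod 41 = 1^2 * 35 = 1*35 = 35
  bit 1 = 1: r = r^2 * 35 mod 41 = 35^2 * 35 = 36*35 = 30
  bit 2 = 0: r = r^2 mod 41 = 30^2 = 39
  bit 3 = 0: r = r^2 mod 41 = 39^2 = 4
  bit 4 = 0: r = r^2 mod 41 = 4^2 = 16
  -> B = 16
s = B^a = 16^27 mod 41  (bits of 27 = 11011)
  bit 0 = 1: r = r^2 * 16 mod 41 = 1^2 * 16 = 1*16 = 16
  bit 1 = 1: r = r^2 * 16 mod 41 = 16^2 * 16 = 10*16 = 37
  bit 2 = 0: r = r^2 mod 41 = 37^2 = 16
  bit 3 = 1: r = r^2 * 16 mod 41 = 16^2 * 16 = 10*16 = 37
  bit 4 = 1: r = r^2 * 16 mod 41 = 37^2 * 16 = 16*16 = 10
  -> s = B^a = 10

Answer: 29 16 10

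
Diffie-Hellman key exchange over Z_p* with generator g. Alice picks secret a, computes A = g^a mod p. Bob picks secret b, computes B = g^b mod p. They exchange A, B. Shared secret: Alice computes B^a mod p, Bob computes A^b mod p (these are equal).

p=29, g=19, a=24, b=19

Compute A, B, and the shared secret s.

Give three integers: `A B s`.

A = 19^24 mod 29  (bits of 24 = 11000)
  bit 0 = 1: r = r^2 * 19 mod 29 = 1^2 * 19 = 1*19 = 19
  bit 1 = 1: r = r^2 * 19 mod 29 = 19^2 * 19 = 13*19 = 15
  bit 2 = 0: r = r^2 mod 29 = 15^2 = 22
  bit 3 = 0: r = r^2 mod 29 = 22^2 = 20
  bit 4 = 0: r = r^2 mod 29 = 20^2 = 23
  -> A = 23
B = 19^19 mod 29  (bits of 19 = 10011)
  bit 0 = 1: r = r^2 * 19 mod 29 = 1^2 * 19 = 1*19 = 19
  bit 1 = 0: r = r^2 mod 29 = 19^2 = 13
  bit 2 = 0: r = r^2 mod 29 = 13^2 = 24
  bit 3 = 1: r = r^2 * 19 mod 29 = 24^2 * 19 = 25*19 = 11
  bit 4 = 1: r = r^2 * 19 mod 29 = 11^2 * 19 = 5*19 = 8
  -> B = 8
s = B^a = 8^24 mod 29  (bits of 24 = 11000)
  bit 0 = 1: r = r^2 * 8 mod 29 = 1^2 * 8 = 1*8 = 8
  bit 1 = 1: r = r^2 * 8 mod 29 = 8^2 * 8 = 6*8 = 19
  bit 2 = 0: r = r^2 mod 29 = 19^2 = 13
  bit 3 = 0: r = r^2 mod 29 = 13^2 = 24
  bit 4 = 0: r = r^2 mod 29 = 24^2 = 25
  -> s = B^a = 25

Answer: 23 8 25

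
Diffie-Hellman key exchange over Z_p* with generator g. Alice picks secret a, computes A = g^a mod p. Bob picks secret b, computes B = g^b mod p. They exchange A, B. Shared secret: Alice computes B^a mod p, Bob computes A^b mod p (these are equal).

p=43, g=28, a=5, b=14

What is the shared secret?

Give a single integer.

Answer: 36

Derivation:
A = 28^5 mod 43  (bits of 5 = 101)
  bit 0 = 1: r = r^2 * 28 mod 43 = 1^2 * 28 = 1*28 = 28
  bit 1 = 0: r = r^2 mod 43 = 28^2 = 10
  bit 2 = 1: r = r^2 * 28 mod 43 = 10^2 * 28 = 14*28 = 5
  -> A = 5
B = 28^14 mod 43  (bits of 14 = 1110)
  bit 0 = 1: r = r^2 * 28 mod 43 = 1^2 * 28 = 1*28 = 28
  bit 1 = 1: r = r^2 * 28 mod 43 = 28^2 * 28 = 10*28 = 22
  bit 2 = 1: r = r^2 * 28 mod 43 = 22^2 * 28 = 11*28 = 7
  bit 3 = 0: r = r^2 mod 43 = 7^2 = 6
  -> B = 6
s = B^a = 6^5 mod 43  (bits of 5 = 101)
  bit 0 = 1: r = r^2 * 6 mod 43 = 1^2 * 6 = 1*6 = 6
  bit 1 = 0: r = r^2 mod 43 = 6^2 = 36
  bit 2 = 1: r = r^2 * 6 mod 43 = 36^2 * 6 = 6*6 = 36
  -> s = B^a = 36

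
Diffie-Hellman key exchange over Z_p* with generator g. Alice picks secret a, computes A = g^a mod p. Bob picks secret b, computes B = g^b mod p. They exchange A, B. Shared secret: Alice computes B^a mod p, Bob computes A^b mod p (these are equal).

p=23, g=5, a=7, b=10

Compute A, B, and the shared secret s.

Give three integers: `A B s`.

Answer: 17 9 4

Derivation:
A = 5^7 mod 23  (bits of 7 = 111)
  bit 0 = 1: r = r^2 * 5 mod 23 = 1^2 * 5 = 1*5 = 5
  bit 1 = 1: r = r^2 * 5 mod 23 = 5^2 * 5 = 2*5 = 10
  bit 2 = 1: r = r^2 * 5 mod 23 = 10^2 * 5 = 8*5 = 17
  -> A = 17
B = 5^10 mod 23  (bits of 10 = 1010)
  bit 0 = 1: r = r^2 * 5 mod 23 = 1^2 * 5 = 1*5 = 5
  bit 1 = 0: r = r^2 mod 23 = 5^2 = 2
  bit 2 = 1: r = r^2 * 5 mod 23 = 2^2 * 5 = 4*5 = 20
  bit 3 = 0: r = r^2 mod 23 = 20^2 = 9
  -> B = 9
s = B^a = 9^7 mod 23  (bits of 7 = 111)
  bit 0 = 1: r = r^2 * 9 mod 23 = 1^2 * 9 = 1*9 = 9
  bit 1 = 1: r = r^2 * 9 mod 23 = 9^2 * 9 = 12*9 = 16
  bit 2 = 1: r = r^2 * 9 mod 23 = 16^2 * 9 = 3*9 = 4
  -> s = B^a = 4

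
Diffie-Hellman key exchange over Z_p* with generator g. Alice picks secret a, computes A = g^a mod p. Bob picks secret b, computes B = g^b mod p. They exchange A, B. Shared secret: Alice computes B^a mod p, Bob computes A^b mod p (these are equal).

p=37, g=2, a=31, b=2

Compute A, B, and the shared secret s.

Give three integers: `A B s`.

A = 2^31 mod 37  (bits of 31 = 11111)
  bit 0 = 1: r = r^2 * 2 mod 37 = 1^2 * 2 = 1*2 = 2
  bit 1 = 1: r = r^2 * 2 mod 37 = 2^2 * 2 = 4*2 = 8
  bit 2 = 1: r = r^2 * 2 mod 37 = 8^2 * 2 = 27*2 = 17
  bit 3 = 1: r = r^2 * 2 mod 37 = 17^2 * 2 = 30*2 = 23
  bit 4 = 1: r = r^2 * 2 mod 37 = 23^2 * 2 = 11*2 = 22
  -> A = 22
B = 2^2 mod 37  (bits of 2 = 10)
  bit 0 = 1: r = r^2 * 2 mod 37 = 1^2 * 2 = 1*2 = 2
  bit 1 = 0: r = r^2 mod 37 = 2^2 = 4
  -> B = 4
s = B^a = 4^31 mod 37  (bits of 31 = 11111)
  bit 0 = 1: r = r^2 * 4 mod 37 = 1^2 * 4 = 1*4 = 4
  bit 1 = 1: r = r^2 * 4 mod 37 = 4^2 * 4 = 16*4 = 27
  bit 2 = 1: r = r^2 * 4 mod 37 = 27^2 * 4 = 26*4 = 30
  bit 3 = 1: r = r^2 * 4 mod 37 = 30^2 * 4 = 12*4 = 11
  bit 4 = 1: r = r^2 * 4 mod 37 = 11^2 * 4 = 10*4 = 3
  -> s = B^a = 3

Answer: 22 4 3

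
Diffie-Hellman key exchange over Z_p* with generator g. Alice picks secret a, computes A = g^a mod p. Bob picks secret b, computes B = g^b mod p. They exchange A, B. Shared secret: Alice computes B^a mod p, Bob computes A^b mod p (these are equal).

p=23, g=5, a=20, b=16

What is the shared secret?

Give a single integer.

Answer: 18

Derivation:
A = 5^20 mod 23  (bits of 20 = 10100)
  bit 0 = 1: r = r^2 * 5 mod 23 = 1^2 * 5 = 1*5 = 5
  bit 1 = 0: r = r^2 mod 23 = 5^2 = 2
  bit 2 = 1: r = r^2 * 5 mod 23 = 2^2 * 5 = 4*5 = 20
  bit 3 = 0: r = r^2 mod 23 = 20^2 = 9
  bit 4 = 0: r = r^2 mod 23 = 9^2 = 12
  -> A = 12
B = 5^16 mod 23  (bits of 16 = 10000)
  bit 0 = 1: r = r^2 * 5 mod 23 = 1^2 * 5 = 1*5 = 5
  bit 1 = 0: r = r^2 mod 23 = 5^2 = 2
  bit 2 = 0: r = r^2 mod 23 = 2^2 = 4
  bit 3 = 0: r = r^2 mod 23 = 4^2 = 16
  bit 4 = 0: r = r^2 mod 23 = 16^2 = 3
  -> B = 3
s = B^a = 3^20 mod 23  (bits of 20 = 10100)
  bit 0 = 1: r = r^2 * 3 mod 23 = 1^2 * 3 = 1*3 = 3
  bit 1 = 0: r = r^2 mod 23 = 3^2 = 9
  bit 2 = 1: r = r^2 * 3 mod 23 = 9^2 * 3 = 12*3 = 13
  bit 3 = 0: r = r^2 mod 23 = 13^2 = 8
  bit 4 = 0: r = r^2 mod 23 = 8^2 = 18
  -> s = B^a = 18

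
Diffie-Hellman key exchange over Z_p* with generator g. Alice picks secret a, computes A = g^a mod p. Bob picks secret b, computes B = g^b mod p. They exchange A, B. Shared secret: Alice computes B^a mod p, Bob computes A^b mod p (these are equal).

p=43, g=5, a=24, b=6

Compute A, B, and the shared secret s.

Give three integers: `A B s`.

A = 5^24 mod 43  (bits of 24 = 11000)
  bit 0 = 1: r = r^2 * 5 mod 43 = 1^2 * 5 = 1*5 = 5
  bit 1 = 1: r = r^2 * 5 mod 43 = 5^2 * 5 = 25*5 = 39
  bit 2 = 0: r = r^2 mod 43 = 39^2 = 16
  bit 3 = 0: r = r^2 mod 43 = 16^2 = 41
  bit 4 = 0: r = r^2 mod 43 = 41^2 = 4
  -> A = 4
B = 5^6 mod 43  (bits of 6 = 110)
  bit 0 = 1: r = r^2 * 5 mod 43 = 1^2 * 5 = 1*5 = 5
  bit 1 = 1: r = r^2 * 5 mod 43 = 5^2 * 5 = 25*5 = 39
  bit 2 = 0: r = r^2 mod 43 = 39^2 = 16
  -> B = 16
s = B^a = 16^24 mod 43  (bits of 24 = 11000)
  bit 0 = 1: r = r^2 * 16 mod 43 = 1^2 * 16 = 1*16 = 16
  bit 1 = 1: r = r^2 * 16 mod 43 = 16^2 * 16 = 41*16 = 11
  bit 2 = 0: r = r^2 mod 43 = 11^2 = 35
  bit 3 = 0: r = r^2 mod 43 = 35^2 = 21
  bit 4 = 0: r = r^2 mod 43 = 21^2 = 11
  -> s = B^a = 11

Answer: 4 16 11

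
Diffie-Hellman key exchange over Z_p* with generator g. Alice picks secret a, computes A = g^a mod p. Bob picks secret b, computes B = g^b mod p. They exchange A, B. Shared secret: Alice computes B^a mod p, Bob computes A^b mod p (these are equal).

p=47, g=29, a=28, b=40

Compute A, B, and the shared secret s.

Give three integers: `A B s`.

Answer: 27 3 8

Derivation:
A = 29^28 mod 47  (bits of 28 = 11100)
  bit 0 = 1: r = r^2 * 29 mod 47 = 1^2 * 29 = 1*29 = 29
  bit 1 = 1: r = r^2 * 29 mod 47 = 29^2 * 29 = 42*29 = 43
  bit 2 = 1: r = r^2 * 29 mod 47 = 43^2 * 29 = 16*29 = 41
  bit 3 = 0: r = r^2 mod 47 = 41^2 = 36
  bit 4 = 0: r = r^2 mod 47 = 36^2 = 27
  -> A = 27
B = 29^40 mod 47  (bits of 40 = 101000)
  bit 0 = 1: r = r^2 * 29 mod 47 = 1^2 * 29 = 1*29 = 29
  bit 1 = 0: r = r^2 mod 47 = 29^2 = 42
  bit 2 = 1: r = r^2 * 29 mod 47 = 42^2 * 29 = 25*29 = 20
  bit 3 = 0: r = r^2 mod 47 = 20^2 = 24
  bit 4 = 0: r = r^2 mod 47 = 24^2 = 12
  bit 5 = 0: r = r^2 mod 47 = 12^2 = 3
  -> B = 3
s = B^a = 3^28 mod 47  (bits of 28 = 11100)
  bit 0 = 1: r = r^2 * 3 mod 47 = 1^2 * 3 = 1*3 = 3
  bit 1 = 1: r = r^2 * 3 mod 47 = 3^2 * 3 = 9*3 = 27
  bit 2 = 1: r = r^2 * 3 mod 47 = 27^2 * 3 = 24*3 = 25
  bit 3 = 0: r = r^2 mod 47 = 25^2 = 14
  bit 4 = 0: r = r^2 mod 47 = 14^2 = 8
  -> s = B^a = 8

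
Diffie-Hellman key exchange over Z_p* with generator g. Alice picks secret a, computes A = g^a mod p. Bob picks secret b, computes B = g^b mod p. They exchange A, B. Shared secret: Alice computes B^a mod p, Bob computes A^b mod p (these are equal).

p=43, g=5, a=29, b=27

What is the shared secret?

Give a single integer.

A = 5^29 mod 43  (bits of 29 = 11101)
  bit 0 = 1: r = r^2 * 5 mod 43 = 1^2 * 5 = 1*5 = 5
  bit 1 = 1: r = r^2 * 5 mod 43 = 5^2 * 5 = 25*5 = 39
  bit 2 = 1: r = r^2 * 5 mod 43 = 39^2 * 5 = 16*5 = 37
  bit 3 = 0: r = r^2 mod 43 = 37^2 = 36
  bit 4 = 1: r = r^2 * 5 mod 43 = 36^2 * 5 = 6*5 = 30
  -> A = 30
B = 5^27 mod 43  (bits of 27 = 11011)
  bit 0 = 1: r = r^2 * 5 mod 43 = 1^2 * 5 = 1*5 = 5
  bit 1 = 1: r = r^2 * 5 mod 43 = 5^2 * 5 = 25*5 = 39
  bit 2 = 0: r = r^2 mod 43 = 39^2 = 16
  bit 3 = 1: r = r^2 * 5 mod 43 = 16^2 * 5 = 41*5 = 33
  bit 4 = 1: r = r^2 * 5 mod 43 = 33^2 * 5 = 14*5 = 27
  -> B = 27
s = B^a = 27^29 mod 43  (bits of 29 = 11101)
  bit 0 = 1: r = r^2 * 27 mod 43 = 1^2 * 27 = 1*27 = 27
  bit 1 = 1: r = r^2 * 27 mod 43 = 27^2 * 27 = 41*27 = 32
  bit 2 = 1: r = r^2 * 27 mod 43 = 32^2 * 27 = 35*27 = 42
  bit 3 = 0: r = r^2 mod 43 = 42^2 = 1
  bit 4 = 1: r = r^2 * 27 mod 43 = 1^2 * 27 = 1*27 = 27
  -> s = B^a = 27

Answer: 27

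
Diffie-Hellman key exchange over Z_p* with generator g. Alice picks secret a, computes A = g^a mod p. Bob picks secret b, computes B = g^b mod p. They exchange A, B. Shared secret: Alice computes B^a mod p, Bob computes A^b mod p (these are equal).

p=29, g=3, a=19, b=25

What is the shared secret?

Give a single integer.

Answer: 10

Derivation:
A = 3^19 mod 29  (bits of 19 = 10011)
  bit 0 = 1: r = r^2 * 3 mod 29 = 1^2 * 3 = 1*3 = 3
  bit 1 = 0: r = r^2 mod 29 = 3^2 = 9
  bit 2 = 0: r = r^2 mod 29 = 9^2 = 23
  bit 3 = 1: r = r^2 * 3 mod 29 = 23^2 * 3 = 7*3 = 21
  bit 4 = 1: r = r^2 * 3 mod 29 = 21^2 * 3 = 6*3 = 18
  -> A = 18
B = 3^25 mod 29  (bits of 25 = 11001)
  bit 0 = 1: r = r^2 * 3 mod 29 = 1^2 * 3 = 1*3 = 3
  bit 1 = 1: r = r^2 * 3 mod 29 = 3^2 * 3 = 9*3 = 27
  bit 2 = 0: r = r^2 mod 29 = 27^2 = 4
  bit 3 = 0: r = r^2 mod 29 = 4^2 = 16
  bit 4 = 1: r = r^2 * 3 mod 29 = 16^2 * 3 = 24*3 = 14
  -> B = 14
s = B^a = 14^19 mod 29  (bits of 19 = 10011)
  bit 0 = 1: r = r^2 * 14 mod 29 = 1^2 * 14 = 1*14 = 14
  bit 1 = 0: r = r^2 mod 29 = 14^2 = 22
  bit 2 = 0: r = r^2 mod 29 = 22^2 = 20
  bit 3 = 1: r = r^2 * 14 mod 29 = 20^2 * 14 = 23*14 = 3
  bit 4 = 1: r = r^2 * 14 mod 29 = 3^2 * 14 = 9*14 = 10
  -> s = B^a = 10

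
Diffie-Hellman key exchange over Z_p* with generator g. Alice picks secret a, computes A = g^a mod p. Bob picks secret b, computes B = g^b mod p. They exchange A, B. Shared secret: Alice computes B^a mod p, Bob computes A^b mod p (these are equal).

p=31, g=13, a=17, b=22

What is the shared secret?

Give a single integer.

A = 13^17 mod 31  (bits of 17 = 10001)
  bit 0 = 1: r = r^2 * 13 mod 31 = 1^2 * 13 = 1*13 = 13
  bit 1 = 0: r = r^2 mod 31 = 13^2 = 14
  bit 2 = 0: r = r^2 mod 31 = 14^2 = 10
  bit 3 = 0: r = r^2 mod 31 = 10^2 = 7
  bit 4 = 1: r = r^2 * 13 mod 31 = 7^2 * 13 = 18*13 = 17
  -> A = 17
B = 13^22 mod 31  (bits of 22 = 10110)
  bit 0 = 1: r = r^2 * 13 mod 31 = 1^2 * 13 = 1*13 = 13
  bit 1 = 0: r = r^2 mod 31 = 13^2 = 14
  bit 2 = 1: r = r^2 * 13 mod 31 = 14^2 * 13 = 10*13 = 6
  bit 3 = 1: r = r^2 * 13 mod 31 = 6^2 * 13 = 5*13 = 3
  bit 4 = 0: r = r^2 mod 31 = 3^2 = 9
  -> B = 9
s = B^a = 9^17 mod 31  (bits of 17 = 10001)
  bit 0 = 1: r = r^2 * 9 mod 31 = 1^2 * 9 = 1*9 = 9
  bit 1 = 0: r = r^2 mod 31 = 9^2 = 19
  bit 2 = 0: r = r^2 mod 31 = 19^2 = 20
  bit 3 = 0: r = r^2 mod 31 = 20^2 = 28
  bit 4 = 1: r = r^2 * 9 mod 31 = 28^2 * 9 = 9*9 = 19
  -> s = B^a = 19

Answer: 19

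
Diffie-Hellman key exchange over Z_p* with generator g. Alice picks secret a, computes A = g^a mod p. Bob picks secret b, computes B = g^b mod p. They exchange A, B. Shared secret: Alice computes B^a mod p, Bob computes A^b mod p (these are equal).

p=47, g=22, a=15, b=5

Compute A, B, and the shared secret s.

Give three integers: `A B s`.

Answer: 11 35 29

Derivation:
A = 22^15 mod 47  (bits of 15 = 1111)
  bit 0 = 1: r = r^2 * 22 mod 47 = 1^2 * 22 = 1*22 = 22
  bit 1 = 1: r = r^2 * 22 mod 47 = 22^2 * 22 = 14*22 = 26
  bit 2 = 1: r = r^2 * 22 mod 47 = 26^2 * 22 = 18*22 = 20
  bit 3 = 1: r = r^2 * 22 mod 47 = 20^2 * 22 = 24*22 = 11
  -> A = 11
B = 22^5 mod 47  (bits of 5 = 101)
  bit 0 = 1: r = r^2 * 22 mod 47 = 1^2 * 22 = 1*22 = 22
  bit 1 = 0: r = r^2 mod 47 = 22^2 = 14
  bit 2 = 1: r = r^2 * 22 mod 47 = 14^2 * 22 = 8*22 = 35
  -> B = 35
s = B^a = 35^15 mod 47  (bits of 15 = 1111)
  bit 0 = 1: r = r^2 * 35 mod 47 = 1^2 * 35 = 1*35 = 35
  bit 1 = 1: r = r^2 * 35 mod 47 = 35^2 * 35 = 3*35 = 11
  bit 2 = 1: r = r^2 * 35 mod 47 = 11^2 * 35 = 27*35 = 5
  bit 3 = 1: r = r^2 * 35 mod 47 = 5^2 * 35 = 25*35 = 29
  -> s = B^a = 29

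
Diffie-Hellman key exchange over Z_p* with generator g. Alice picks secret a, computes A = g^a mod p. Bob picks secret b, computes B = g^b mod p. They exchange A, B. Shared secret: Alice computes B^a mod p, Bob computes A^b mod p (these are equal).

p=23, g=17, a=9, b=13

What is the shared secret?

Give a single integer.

A = 17^9 mod 23  (bits of 9 = 1001)
  bit 0 = 1: r = r^2 * 17 mod 23 = 1^2 * 17 = 1*17 = 17
  bit 1 = 0: r = r^2 mod 23 = 17^2 = 13
  bit 2 = 0: r = r^2 mod 23 = 13^2 = 8
  bit 3 = 1: r = r^2 * 17 mod 23 = 8^2 * 17 = 18*17 = 7
  -> A = 7
B = 17^13 mod 23  (bits of 13 = 1101)
  bit 0 = 1: r = r^2 * 17 mod 23 = 1^2 * 17 = 1*17 = 17
  bit 1 = 1: r = r^2 * 17 mod 23 = 17^2 * 17 = 13*17 = 14
  bit 2 = 0: r = r^2 mod 23 = 14^2 = 12
  bit 3 = 1: r = r^2 * 17 mod 23 = 12^2 * 17 = 6*17 = 10
  -> B = 10
s = B^a = 10^9 mod 23  (bits of 9 = 1001)
  bit 0 = 1: r = r^2 * 10 mod 23 = 1^2 * 10 = 1*10 = 10
  bit 1 = 0: r = r^2 mod 23 = 10^2 = 8
  bit 2 = 0: r = r^2 mod 23 = 8^2 = 18
  bit 3 = 1: r = r^2 * 10 mod 23 = 18^2 * 10 = 2*10 = 20
  -> s = B^a = 20

Answer: 20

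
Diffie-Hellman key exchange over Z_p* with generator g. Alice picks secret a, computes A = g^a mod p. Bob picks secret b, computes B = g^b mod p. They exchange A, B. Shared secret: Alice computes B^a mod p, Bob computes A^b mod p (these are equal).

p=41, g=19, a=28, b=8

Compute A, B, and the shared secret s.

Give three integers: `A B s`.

Answer: 4 37 18

Derivation:
A = 19^28 mod 41  (bits of 28 = 11100)
  bit 0 = 1: r = r^2 * 19 mod 41 = 1^2 * 19 = 1*19 = 19
  bit 1 = 1: r = r^2 * 19 mod 41 = 19^2 * 19 = 33*19 = 12
  bit 2 = 1: r = r^2 * 19 mod 41 = 12^2 * 19 = 21*19 = 30
  bit 3 = 0: r = r^2 mod 41 = 30^2 = 39
  bit 4 = 0: r = r^2 mod 41 = 39^2 = 4
  -> A = 4
B = 19^8 mod 41  (bits of 8 = 1000)
  bit 0 = 1: r = r^2 * 19 mod 41 = 1^2 * 19 = 1*19 = 19
  bit 1 = 0: r = r^2 mod 41 = 19^2 = 33
  bit 2 = 0: r = r^2 mod 41 = 33^2 = 23
  bit 3 = 0: r = r^2 mod 41 = 23^2 = 37
  -> B = 37
s = B^a = 37^28 mod 41  (bits of 28 = 11100)
  bit 0 = 1: r = r^2 * 37 mod 41 = 1^2 * 37 = 1*37 = 37
  bit 1 = 1: r = r^2 * 37 mod 41 = 37^2 * 37 = 16*37 = 18
  bit 2 = 1: r = r^2 * 37 mod 41 = 18^2 * 37 = 37*37 = 16
  bit 3 = 0: r = r^2 mod 41 = 16^2 = 10
  bit 4 = 0: r = r^2 mod 41 = 10^2 = 18
  -> s = B^a = 18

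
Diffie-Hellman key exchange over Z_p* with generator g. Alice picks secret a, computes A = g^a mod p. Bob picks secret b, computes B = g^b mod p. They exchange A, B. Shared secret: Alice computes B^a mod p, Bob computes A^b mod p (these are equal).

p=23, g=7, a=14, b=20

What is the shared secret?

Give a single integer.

Answer: 6

Derivation:
A = 7^14 mod 23  (bits of 14 = 1110)
  bit 0 = 1: r = r^2 * 7 mod 23 = 1^2 * 7 = 1*7 = 7
  bit 1 = 1: r = r^2 * 7 mod 23 = 7^2 * 7 = 3*7 = 21
  bit 2 = 1: r = r^2 * 7 mod 23 = 21^2 * 7 = 4*7 = 5
  bit 3 = 0: r = r^2 mod 23 = 5^2 = 2
  -> A = 2
B = 7^20 mod 23  (bits of 20 = 10100)
  bit 0 = 1: r = r^2 * 7 mod 23 = 1^2 * 7 = 1*7 = 7
  bit 1 = 0: r = r^2 mod 23 = 7^2 = 3
  bit 2 = 1: r = r^2 * 7 mod 23 = 3^2 * 7 = 9*7 = 17
  bit 3 = 0: r = r^2 mod 23 = 17^2 = 13
  bit 4 = 0: r = r^2 mod 23 = 13^2 = 8
  -> B = 8
s = B^a = 8^14 mod 23  (bits of 14 = 1110)
  bit 0 = 1: r = r^2 * 8 mod 23 = 1^2 * 8 = 1*8 = 8
  bit 1 = 1: r = r^2 * 8 mod 23 = 8^2 * 8 = 18*8 = 6
  bit 2 = 1: r = r^2 * 8 mod 23 = 6^2 * 8 = 13*8 = 12
  bit 3 = 0: r = r^2 mod 23 = 12^2 = 6
  -> s = B^a = 6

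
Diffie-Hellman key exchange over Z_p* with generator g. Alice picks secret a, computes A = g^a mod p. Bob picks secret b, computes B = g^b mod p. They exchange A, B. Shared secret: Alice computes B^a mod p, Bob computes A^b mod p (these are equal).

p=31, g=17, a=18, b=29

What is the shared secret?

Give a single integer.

Answer: 2

Derivation:
A = 17^18 mod 31  (bits of 18 = 10010)
  bit 0 = 1: r = r^2 * 17 mod 31 = 1^2 * 17 = 1*17 = 17
  bit 1 = 0: r = r^2 mod 31 = 17^2 = 10
  bit 2 = 0: r = r^2 mod 31 = 10^2 = 7
  bit 3 = 1: r = r^2 * 17 mod 31 = 7^2 * 17 = 18*17 = 27
  bit 4 = 0: r = r^2 mod 31 = 27^2 = 16
  -> A = 16
B = 17^29 mod 31  (bits of 29 = 11101)
  bit 0 = 1: r = r^2 * 17 mod 31 = 1^2 * 17 = 1*17 = 17
  bit 1 = 1: r = r^2 * 17 mod 31 = 17^2 * 17 = 10*17 = 15
  bit 2 = 1: r = r^2 * 17 mod 31 = 15^2 * 17 = 8*17 = 12
  bit 3 = 0: r = r^2 mod 31 = 12^2 = 20
  bit 4 = 1: r = r^2 * 17 mod 31 = 20^2 * 17 = 28*17 = 11
  -> B = 11
s = B^a = 11^18 mod 31  (bits of 18 = 10010)
  bit 0 = 1: r = r^2 * 11 mod 31 = 1^2 * 11 = 1*11 = 11
  bit 1 = 0: r = r^2 mod 31 = 11^2 = 28
  bit 2 = 0: r = r^2 mod 31 = 28^2 = 9
  bit 3 = 1: r = r^2 * 11 mod 31 = 9^2 * 11 = 19*11 = 23
  bit 4 = 0: r = r^2 mod 31 = 23^2 = 2
  -> s = B^a = 2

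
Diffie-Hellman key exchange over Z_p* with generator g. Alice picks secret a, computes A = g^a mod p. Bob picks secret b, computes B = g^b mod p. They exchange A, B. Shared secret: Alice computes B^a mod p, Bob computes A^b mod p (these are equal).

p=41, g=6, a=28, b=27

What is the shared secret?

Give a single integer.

A = 6^28 mod 41  (bits of 28 = 11100)
  bit 0 = 1: r = r^2 * 6 mod 41 = 1^2 * 6 = 1*6 = 6
  bit 1 = 1: r = r^2 * 6 mod 41 = 6^2 * 6 = 36*6 = 11
  bit 2 = 1: r = r^2 * 6 mod 41 = 11^2 * 6 = 39*6 = 29
  bit 3 = 0: r = r^2 mod 41 = 29^2 = 21
  bit 4 = 0: r = r^2 mod 41 = 21^2 = 31
  -> A = 31
B = 6^27 mod 41  (bits of 27 = 11011)
  bit 0 = 1: r = r^2 * 6 mod 41 = 1^2 * 6 = 1*6 = 6
  bit 1 = 1: r = r^2 * 6 mod 41 = 6^2 * 6 = 36*6 = 11
  bit 2 = 0: r = r^2 mod 41 = 11^2 = 39
  bit 3 = 1: r = r^2 * 6 mod 41 = 39^2 * 6 = 4*6 = 24
  bit 4 = 1: r = r^2 * 6 mod 41 = 24^2 * 6 = 2*6 = 12
  -> B = 12
s = B^a = 12^28 mod 41  (bits of 28 = 11100)
  bit 0 = 1: r = r^2 * 12 mod 41 = 1^2 * 12 = 1*12 = 12
  bit 1 = 1: r = r^2 * 12 mod 41 = 12^2 * 12 = 21*12 = 6
  bit 2 = 1: r = r^2 * 12 mod 41 = 6^2 * 12 = 36*12 = 22
  bit 3 = 0: r = r^2 mod 41 = 22^2 = 33
  bit 4 = 0: r = r^2 mod 41 = 33^2 = 23
  -> s = B^a = 23

Answer: 23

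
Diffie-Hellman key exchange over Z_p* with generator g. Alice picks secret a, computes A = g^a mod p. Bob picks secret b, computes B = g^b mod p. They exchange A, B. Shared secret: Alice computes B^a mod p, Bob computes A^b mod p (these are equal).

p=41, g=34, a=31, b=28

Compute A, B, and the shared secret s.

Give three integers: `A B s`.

Answer: 22 4 4

Derivation:
A = 34^31 mod 41  (bits of 31 = 11111)
  bit 0 = 1: r = r^2 * 34 mod 41 = 1^2 * 34 = 1*34 = 34
  bit 1 = 1: r = r^2 * 34 mod 41 = 34^2 * 34 = 8*34 = 26
  bit 2 = 1: r = r^2 * 34 mod 41 = 26^2 * 34 = 20*34 = 24
  bit 3 = 1: r = r^2 * 34 mod 41 = 24^2 * 34 = 2*34 = 27
  bit 4 = 1: r = r^2 * 34 mod 41 = 27^2 * 34 = 32*34 = 22
  -> A = 22
B = 34^28 mod 41  (bits of 28 = 11100)
  bit 0 = 1: r = r^2 * 34 mod 41 = 1^2 * 34 = 1*34 = 34
  bit 1 = 1: r = r^2 * 34 mod 41 = 34^2 * 34 = 8*34 = 26
  bit 2 = 1: r = r^2 * 34 mod 41 = 26^2 * 34 = 20*34 = 24
  bit 3 = 0: r = r^2 mod 41 = 24^2 = 2
  bit 4 = 0: r = r^2 mod 41 = 2^2 = 4
  -> B = 4
s = B^a = 4^31 mod 41  (bits of 31 = 11111)
  bit 0 = 1: r = r^2 * 4 mod 41 = 1^2 * 4 = 1*4 = 4
  bit 1 = 1: r = r^2 * 4 mod 41 = 4^2 * 4 = 16*4 = 23
  bit 2 = 1: r = r^2 * 4 mod 41 = 23^2 * 4 = 37*4 = 25
  bit 3 = 1: r = r^2 * 4 mod 41 = 25^2 * 4 = 10*4 = 40
  bit 4 = 1: r = r^2 * 4 mod 41 = 40^2 * 4 = 1*4 = 4
  -> s = B^a = 4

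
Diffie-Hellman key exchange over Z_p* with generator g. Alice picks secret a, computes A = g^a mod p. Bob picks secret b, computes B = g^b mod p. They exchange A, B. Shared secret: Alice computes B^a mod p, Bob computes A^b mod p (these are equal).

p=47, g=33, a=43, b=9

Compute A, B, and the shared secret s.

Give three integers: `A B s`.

A = 33^43 mod 47  (bits of 43 = 101011)
  bit 0 = 1: r = r^2 * 33 mod 47 = 1^2 * 33 = 1*33 = 33
  bit 1 = 0: r = r^2 mod 47 = 33^2 = 8
  bit 2 = 1: r = r^2 * 33 mod 47 = 8^2 * 33 = 17*33 = 44
  bit 3 = 0: r = r^2 mod 47 = 44^2 = 9
  bit 4 = 1: r = r^2 * 33 mod 47 = 9^2 * 33 = 34*33 = 41
  bit 5 = 1: r = r^2 * 33 mod 47 = 41^2 * 33 = 36*33 = 13
  -> A = 13
B = 33^9 mod 47  (bits of 9 = 1001)
  bit 0 = 1: r = r^2 * 33 mod 47 = 1^2 * 33 = 1*33 = 33
  bit 1 = 0: r = r^2 mod 47 = 33^2 = 8
  bit 2 = 0: r = r^2 mod 47 = 8^2 = 17
  bit 3 = 1: r = r^2 * 33 mod 47 = 17^2 * 33 = 7*33 = 43
  -> B = 43
s = B^a = 43^43 mod 47  (bits of 43 = 101011)
  bit 0 = 1: r = r^2 * 43 mod 47 = 1^2 * 43 = 1*43 = 43
  bit 1 = 0: r = r^2 mod 47 = 43^2 = 16
  bit 2 = 1: r = r^2 * 43 mod 47 = 16^2 * 43 = 21*43 = 10
  bit 3 = 0: r = r^2 mod 47 = 10^2 = 6
  bit 4 = 1: r = r^2 * 43 mod 47 = 6^2 * 43 = 36*43 = 44
  bit 5 = 1: r = r^2 * 43 mod 47 = 44^2 * 43 = 9*43 = 11
  -> s = B^a = 11

Answer: 13 43 11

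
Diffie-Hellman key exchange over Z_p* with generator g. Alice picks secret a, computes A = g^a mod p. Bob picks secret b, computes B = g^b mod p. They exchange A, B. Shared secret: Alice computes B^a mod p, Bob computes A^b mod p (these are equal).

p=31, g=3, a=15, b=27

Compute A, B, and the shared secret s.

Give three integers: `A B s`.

A = 3^15 mod 31  (bits of 15 = 1111)
  bit 0 = 1: r = r^2 * 3 mod 31 = 1^2 * 3 = 1*3 = 3
  bit 1 = 1: r = r^2 * 3 mod 31 = 3^2 * 3 = 9*3 = 27
  bit 2 = 1: r = r^2 * 3 mod 31 = 27^2 * 3 = 16*3 = 17
  bit 3 = 1: r = r^2 * 3 mod 31 = 17^2 * 3 = 10*3 = 30
  -> A = 30
B = 3^27 mod 31  (bits of 27 = 11011)
  bit 0 = 1: r = r^2 * 3 mod 31 = 1^2 * 3 = 1*3 = 3
  bit 1 = 1: r = r^2 * 3 mod 31 = 3^2 * 3 = 9*3 = 27
  bit 2 = 0: r = r^2 mod 31 = 27^2 = 16
  bit 3 = 1: r = r^2 * 3 mod 31 = 16^2 * 3 = 8*3 = 24
  bit 4 = 1: r = r^2 * 3 mod 31 = 24^2 * 3 = 18*3 = 23
  -> B = 23
s = B^a = 23^15 mod 31  (bits of 15 = 1111)
  bit 0 = 1: r = r^2 * 23 mod 31 = 1^2 * 23 = 1*23 = 23
  bit 1 = 1: r = r^2 * 23 mod 31 = 23^2 * 23 = 2*23 = 15
  bit 2 = 1: r = r^2 * 23 mod 31 = 15^2 * 23 = 8*23 = 29
  bit 3 = 1: r = r^2 * 23 mod 31 = 29^2 * 23 = 4*23 = 30
  -> s = B^a = 30

Answer: 30 23 30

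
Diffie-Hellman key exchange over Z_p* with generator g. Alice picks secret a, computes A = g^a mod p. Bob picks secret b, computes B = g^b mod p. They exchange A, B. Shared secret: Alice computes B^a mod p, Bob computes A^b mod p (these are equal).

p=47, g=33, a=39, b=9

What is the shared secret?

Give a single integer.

Answer: 5

Derivation:
A = 33^39 mod 47  (bits of 39 = 100111)
  bit 0 = 1: r = r^2 * 33 mod 47 = 1^2 * 33 = 1*33 = 33
  bit 1 = 0: r = r^2 mod 47 = 33^2 = 8
  bit 2 = 0: r = r^2 mod 47 = 8^2 = 17
  bit 3 = 1: r = r^2 * 33 mod 47 = 17^2 * 33 = 7*33 = 43
  bit 4 = 1: r = r^2 * 33 mod 47 = 43^2 * 33 = 16*33 = 11
  bit 5 = 1: r = r^2 * 33 mod 47 = 11^2 * 33 = 27*33 = 45
  -> A = 45
B = 33^9 mod 47  (bits of 9 = 1001)
  bit 0 = 1: r = r^2 * 33 mod 47 = 1^2 * 33 = 1*33 = 33
  bit 1 = 0: r = r^2 mod 47 = 33^2 = 8
  bit 2 = 0: r = r^2 mod 47 = 8^2 = 17
  bit 3 = 1: r = r^2 * 33 mod 47 = 17^2 * 33 = 7*33 = 43
  -> B = 43
s = B^a = 43^39 mod 47  (bits of 39 = 100111)
  bit 0 = 1: r = r^2 * 43 mod 47 = 1^2 * 43 = 1*43 = 43
  bit 1 = 0: r = r^2 mod 47 = 43^2 = 16
  bit 2 = 0: r = r^2 mod 47 = 16^2 = 21
  bit 3 = 1: r = r^2 * 43 mod 47 = 21^2 * 43 = 18*43 = 22
  bit 4 = 1: r = r^2 * 43 mod 47 = 22^2 * 43 = 14*43 = 38
  bit 5 = 1: r = r^2 * 43 mod 47 = 38^2 * 43 = 34*43 = 5
  -> s = B^a = 5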